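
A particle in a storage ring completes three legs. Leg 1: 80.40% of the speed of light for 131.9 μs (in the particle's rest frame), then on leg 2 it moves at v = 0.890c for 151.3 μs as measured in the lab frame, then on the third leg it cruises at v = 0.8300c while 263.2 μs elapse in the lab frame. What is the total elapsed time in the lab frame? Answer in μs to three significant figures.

Leg 1: β = 0.8040; γ = 1/√(1 − 0.8040²) = 1/√0.3536 = 1.682; Δt_1 = 1.682 × 131.9 = 221.8 μs.
Leg 2: 151.3 μs is already measured in the lab frame.
Leg 3: 263.2 μs is already measured in the lab frame.
Total: 221.8 + 151.3 + 263.2 μs.

Δt = 636 μs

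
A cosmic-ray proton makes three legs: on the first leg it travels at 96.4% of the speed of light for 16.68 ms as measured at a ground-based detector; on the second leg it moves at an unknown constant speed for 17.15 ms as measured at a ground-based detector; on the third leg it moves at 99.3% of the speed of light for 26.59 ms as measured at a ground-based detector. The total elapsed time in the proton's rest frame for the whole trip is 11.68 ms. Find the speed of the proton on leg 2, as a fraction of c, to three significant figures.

β = 0.971

Leg 1: β = 0.964; γ = 1/√(1 − 0.964²) = 1/√0.07070 = 3.761; τ_1 = 16.68/3.761 = 4.435 ms.
Leg 2: speed unknown; τ_2 = 17.15/γ_2.
Leg 3: β = 0.993; γ = 1/√(1 − 0.993²) = 1/√0.01395 = 8.466; τ_3 = 26.59/8.466 = 3.141 ms.
Total proper time: 4.435 + τ_2 + 3.141 = 11.68, so τ_2 = 11.68 − 7.576 = 4.104 ms.
γ_2 = 17.15/4.104 = 4.179; β = √(1 − 1/γ²) = √0.9427.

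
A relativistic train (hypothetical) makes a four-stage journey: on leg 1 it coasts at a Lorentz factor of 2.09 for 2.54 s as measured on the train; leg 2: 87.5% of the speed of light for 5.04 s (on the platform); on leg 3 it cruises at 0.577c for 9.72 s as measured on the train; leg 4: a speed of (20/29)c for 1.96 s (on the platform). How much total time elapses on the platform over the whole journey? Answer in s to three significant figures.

Δt = 24.2 s

Leg 1: γ = 2.09; Δt_1 = 2.090 × 2.54 = 5.309 s.
Leg 2: 5.04 s is already measured on the platform.
Leg 3: γ = 1/√(1 − 0.577²) = 1/√0.6671 = 1.224; Δt_3 = 1.224 × 9.72 = 11.90 s.
Leg 4: 1.96 s is already measured on the platform.
Total: 5.309 + 5.040 + 11.90 + 1.960 s.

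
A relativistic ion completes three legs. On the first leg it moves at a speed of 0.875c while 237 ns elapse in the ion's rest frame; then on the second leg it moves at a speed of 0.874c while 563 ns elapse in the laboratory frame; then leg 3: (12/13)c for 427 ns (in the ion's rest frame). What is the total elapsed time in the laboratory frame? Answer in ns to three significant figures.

Leg 1: γ = 1/√(1 − 0.875²) = 1/√0.2344 = 2.066; Δt_1 = 2.066 × 237 = 489.5 ns.
Leg 2: 563 ns is already measured in the laboratory frame.
Leg 3: γ = 1/√(1 − (12/13)²) = 13/5 = 2.600; Δt_3 = 2.600 × 427 = 1110 ns.
Total: 489.5 + 563.0 + 1110 ns.

Δt = 2160 ns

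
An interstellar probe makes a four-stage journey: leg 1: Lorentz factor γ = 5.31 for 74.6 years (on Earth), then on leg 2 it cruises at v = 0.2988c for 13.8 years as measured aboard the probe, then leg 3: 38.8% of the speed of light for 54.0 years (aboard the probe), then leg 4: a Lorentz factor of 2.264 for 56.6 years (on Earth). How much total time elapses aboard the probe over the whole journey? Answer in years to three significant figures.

τ = 107 years

Leg 1: γ = 5.31; τ_1 = 74.6/5.310 = 14.05 years.
Leg 2: 13.8 years is already measured aboard the probe.
Leg 3: 54.0 years is already measured aboard the probe.
Leg 4: γ = 2.264; τ_4 = 56.6/2.264 = 25.00 years.
Total: 14.05 + 13.80 + 54.00 + 25.00 years.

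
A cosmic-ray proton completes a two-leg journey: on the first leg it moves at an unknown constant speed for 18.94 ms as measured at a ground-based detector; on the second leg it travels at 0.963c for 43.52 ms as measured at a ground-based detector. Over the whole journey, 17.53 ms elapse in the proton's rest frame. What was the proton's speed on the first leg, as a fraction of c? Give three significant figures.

Leg 1: speed unknown; τ_1 = 18.94/γ_1.
Leg 2: γ = 1/√(1 − 0.963²) = 1/√0.07263 = 3.711; τ_2 = 43.52/3.711 = 11.73 ms.
Total proper time: τ_1 + 11.73 = 17.53, so τ_1 = 17.53 − 11.73 = 5.801 ms.
γ_1 = 18.94/5.801 = 3.265; β = √(1 − 1/γ²) = √0.9062.

β = 0.952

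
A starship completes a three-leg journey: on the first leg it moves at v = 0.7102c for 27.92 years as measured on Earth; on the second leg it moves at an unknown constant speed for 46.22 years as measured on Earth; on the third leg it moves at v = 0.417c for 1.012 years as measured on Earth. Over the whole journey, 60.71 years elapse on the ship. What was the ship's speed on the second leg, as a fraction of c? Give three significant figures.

Leg 1: γ = 1/√(1 − 0.7102²) = 1/√0.4956 = 1.420; τ_1 = 27.92/1.420 = 19.66 years.
Leg 2: speed unknown; τ_2 = 46.22/γ_2.
Leg 3: γ = 1/√(1 − 0.417²) = 1/√0.8261 = 1.100; τ_3 = 1.012/1.100 = 0.9198 years.
Total proper time: 19.66 + τ_2 + 0.9198 = 60.71, so τ_2 = 60.71 − 20.58 = 40.13 years.
γ_2 = 46.22/40.13 = 1.152; β = √(1 − 1/γ²) = √0.2460.

β = 0.496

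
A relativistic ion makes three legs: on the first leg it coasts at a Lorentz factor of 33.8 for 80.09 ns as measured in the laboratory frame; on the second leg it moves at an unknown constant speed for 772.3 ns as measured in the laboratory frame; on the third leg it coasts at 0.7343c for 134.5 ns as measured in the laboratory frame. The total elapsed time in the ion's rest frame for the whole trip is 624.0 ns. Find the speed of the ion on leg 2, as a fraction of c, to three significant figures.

β = 0.727

Leg 1: γ = 33.8; τ_1 = 80.09/33.80 = 2.370 ns.
Leg 2: speed unknown; τ_2 = 772.3/γ_2.
Leg 3: γ = 1/√(1 − 0.7343²) = 1/√0.4608 = 1.473; τ_3 = 134.5/1.473 = 91.30 ns.
Total proper time: 2.370 + τ_2 + 91.30 = 624.0, so τ_2 = 624.0 − 93.67 = 530.3 ns.
γ_2 = 772.3/530.3 = 1.456; β = √(1 − 1/γ²) = √0.5285.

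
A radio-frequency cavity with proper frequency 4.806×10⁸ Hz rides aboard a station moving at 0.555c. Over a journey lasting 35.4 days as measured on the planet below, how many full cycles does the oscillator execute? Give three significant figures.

N = 1.22×10¹⁵

γ = 1/√(1 − 0.555²) = 1/√0.6920 = 1.202
The oscillator's own cycle count is N = f × τ where τ is the proper time aboard the station. τ = Δt/γ = 35.4/1.202 = 29.45 days = 2.544×10⁶ s.
N = 4.806×10⁸ × 2.544×10⁶ = 1.223×10¹⁵.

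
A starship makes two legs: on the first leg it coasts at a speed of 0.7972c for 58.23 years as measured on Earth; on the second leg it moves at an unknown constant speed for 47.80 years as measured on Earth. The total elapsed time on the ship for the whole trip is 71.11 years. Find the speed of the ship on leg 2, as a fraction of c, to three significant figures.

β = 0.659

Leg 1: γ = 1/√(1 − 0.7972²) = 1/√0.3645 = 1.656; τ_1 = 58.23/1.656 = 35.15 years.
Leg 2: speed unknown; τ_2 = 47.80/γ_2.
Total proper time: 35.15 + τ_2 = 71.11, so τ_2 = 71.11 − 35.15 = 35.96 years.
γ_2 = 47.80/35.96 = 1.329; β = √(1 − 1/γ²) = √0.4342.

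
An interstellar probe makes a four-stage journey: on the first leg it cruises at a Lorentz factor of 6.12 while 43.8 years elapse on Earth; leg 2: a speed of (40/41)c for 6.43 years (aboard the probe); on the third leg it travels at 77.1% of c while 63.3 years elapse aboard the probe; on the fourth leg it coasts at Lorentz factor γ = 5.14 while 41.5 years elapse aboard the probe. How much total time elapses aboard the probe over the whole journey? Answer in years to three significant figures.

Leg 1: γ = 6.12; τ_1 = 43.8/6.120 = 7.157 years.
Leg 2: 6.43 years is already measured aboard the probe.
Leg 3: 63.3 years is already measured aboard the probe.
Leg 4: 41.5 years is already measured aboard the probe.
Total: 7.157 + 6.430 + 63.30 + 41.50 years.

τ = 118 years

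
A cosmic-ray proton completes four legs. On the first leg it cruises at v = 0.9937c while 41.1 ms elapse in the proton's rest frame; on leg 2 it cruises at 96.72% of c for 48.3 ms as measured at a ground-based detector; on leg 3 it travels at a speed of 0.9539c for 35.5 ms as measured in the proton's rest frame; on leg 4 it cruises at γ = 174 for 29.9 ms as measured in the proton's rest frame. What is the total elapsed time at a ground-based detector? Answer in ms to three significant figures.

Leg 1: γ = 1/√(1 − 0.9937²) = 1/√0.01256 = 8.923; Δt_1 = 8.923 × 41.1 = 366.7 ms.
Leg 2: 48.3 ms is already measured at a ground-based detector.
Leg 3: γ = 1/√(1 − 0.9539²) = 1/√0.09007 = 3.332; Δt_3 = 3.332 × 35.5 = 118.3 ms.
Leg 4: γ = 174; Δt_4 = 174.0 × 29.9 = 5203 ms.
Total: 366.7 + 48.30 + 118.3 + 5203 ms.

Δt = 5740 ms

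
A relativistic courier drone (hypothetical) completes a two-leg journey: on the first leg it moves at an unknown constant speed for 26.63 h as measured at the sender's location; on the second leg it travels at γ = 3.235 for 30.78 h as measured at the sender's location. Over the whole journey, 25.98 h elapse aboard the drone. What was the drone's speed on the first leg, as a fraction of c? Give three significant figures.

Leg 1: speed unknown; τ_1 = 26.63/γ_1.
Leg 2: γ = 3.235; τ_2 = 30.78/3.235 = 9.515 h.
Total proper time: τ_1 + 9.515 = 25.98, so τ_1 = 25.98 − 9.515 = 16.47 h.
γ_1 = 26.63/16.47 = 1.617; β = √(1 − 1/γ²) = √0.6177.

β = 0.786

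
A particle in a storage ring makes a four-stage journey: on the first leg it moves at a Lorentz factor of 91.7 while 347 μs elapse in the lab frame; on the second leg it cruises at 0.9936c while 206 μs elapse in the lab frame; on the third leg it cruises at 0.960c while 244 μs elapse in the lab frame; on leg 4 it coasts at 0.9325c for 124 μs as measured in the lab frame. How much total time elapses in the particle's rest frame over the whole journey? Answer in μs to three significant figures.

Leg 1: γ = 91.7; τ_1 = 347/91.70 = 3.784 μs.
Leg 2: γ = 1/√(1 − 0.9936²) = 1/√0.01276 = 8.853; τ_2 = 206/8.853 = 23.27 μs.
Leg 3: γ = 1/√(1 − 0.960²) = 25/7 ≈ 3.571; τ_3 = 244/3.571 = 68.32 μs.
Leg 4: γ = 1/√(1 − 0.9325²) = 1/√0.1304 = 2.769; τ_4 = 124/2.769 = 44.79 μs.
Total: 3.784 + 23.27 + 68.32 + 44.79 μs.

τ = 140 μs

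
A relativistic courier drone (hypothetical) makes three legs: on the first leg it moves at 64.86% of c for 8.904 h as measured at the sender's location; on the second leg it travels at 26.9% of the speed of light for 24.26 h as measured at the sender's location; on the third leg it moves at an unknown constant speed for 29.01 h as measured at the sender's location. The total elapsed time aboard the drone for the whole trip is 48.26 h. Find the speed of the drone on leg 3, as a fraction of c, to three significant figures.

β = 0.781

Leg 1: β = 0.6486; γ = 1/√(1 − 0.6486²) = 1/√0.5793 = 1.314; τ_1 = 8.904/1.314 = 6.777 h.
Leg 2: β = 0.269; γ = 1/√(1 − 0.269²) = 1/√0.9276 = 1.038; τ_2 = 24.26/1.038 = 23.37 h.
Leg 3: speed unknown; τ_3 = 29.01/γ_3.
Total proper time: 6.777 + 23.37 + τ_3 = 48.26, so τ_3 = 48.26 − 30.14 = 18.12 h.
γ_3 = 29.01/18.12 = 1.601; β = √(1 − 1/γ²) = √0.6100.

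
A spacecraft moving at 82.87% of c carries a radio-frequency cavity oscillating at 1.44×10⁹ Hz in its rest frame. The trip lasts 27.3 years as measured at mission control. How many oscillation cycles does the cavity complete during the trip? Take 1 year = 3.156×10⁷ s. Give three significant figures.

β = 0.8287; γ = 1/√(1 − 0.8287²) = 1/√0.3133 = 1.787
The oscillator's own cycle count is N = f × τ where τ is the proper time aboard the spacecraft. τ = Δt/γ = 27.3/1.787 = 15.28 years = 4.822×10⁸ s.
N = 1.44×10⁹ × 4.822×10⁸ = 6.944×10¹⁷.

N = 6.94×10¹⁷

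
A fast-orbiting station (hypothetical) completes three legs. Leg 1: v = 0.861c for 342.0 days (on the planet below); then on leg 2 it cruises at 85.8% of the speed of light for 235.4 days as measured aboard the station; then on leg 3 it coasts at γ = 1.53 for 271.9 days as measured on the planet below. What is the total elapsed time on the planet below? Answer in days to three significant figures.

Leg 1: 342.0 days is already measured on the planet below.
Leg 2: β = 0.858; γ = 1/√(1 − 0.858²) = 1/√0.2638 = 1.947; Δt_2 = 1.947 × 235.4 = 458.3 days.
Leg 3: 271.9 days is already measured on the planet below.
Total: 342.0 + 458.3 + 271.9 days.

Δt = 1070 days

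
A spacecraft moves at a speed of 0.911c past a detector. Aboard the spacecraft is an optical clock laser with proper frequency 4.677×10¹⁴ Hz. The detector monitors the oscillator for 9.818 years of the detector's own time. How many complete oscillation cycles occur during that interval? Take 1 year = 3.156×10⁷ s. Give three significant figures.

γ = 1/√(1 − 0.911²) = 1/√0.1701 = 2.425
During 9.818 years of lab time, the oscillator's proper time advances by τ = Δt/γ = 9.818/2.425 = 4.049 years = 1.278×10⁸ s.
N = f × τ = 4.677×10¹⁴ × 1.278×10⁸ = 5.977×10²².

N = 5.98×10²²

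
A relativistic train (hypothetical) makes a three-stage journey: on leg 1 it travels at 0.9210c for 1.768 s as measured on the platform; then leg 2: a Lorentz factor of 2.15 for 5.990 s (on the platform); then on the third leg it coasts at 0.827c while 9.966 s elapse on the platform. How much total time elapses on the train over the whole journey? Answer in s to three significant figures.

Leg 1: γ = 1/√(1 − 0.9210²) = 1/√0.1518 = 2.567; τ_1 = 1.768/2.567 = 0.6887 s.
Leg 2: γ = 2.15; τ_2 = 5.990/2.150 = 2.786 s.
Leg 3: γ = 1/√(1 − 0.827²) = 1/√0.3161 = 1.779; τ_3 = 9.966/1.779 = 5.603 s.
Total: 0.6887 + 2.786 + 5.603 s.

τ = 9.08 s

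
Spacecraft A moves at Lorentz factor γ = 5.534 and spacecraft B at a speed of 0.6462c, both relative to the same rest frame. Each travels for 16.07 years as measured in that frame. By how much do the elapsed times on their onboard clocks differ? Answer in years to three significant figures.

A: γ = 5.534; τ_A = 16.07/5.534 = 2.904 years.
B: γ = 1/√(1 − 0.6462²) = 1/√0.5824 = 1.310; τ_B = 16.07/1.310 = 12.26 years.

|τ_A − τ_B| = 9.36 years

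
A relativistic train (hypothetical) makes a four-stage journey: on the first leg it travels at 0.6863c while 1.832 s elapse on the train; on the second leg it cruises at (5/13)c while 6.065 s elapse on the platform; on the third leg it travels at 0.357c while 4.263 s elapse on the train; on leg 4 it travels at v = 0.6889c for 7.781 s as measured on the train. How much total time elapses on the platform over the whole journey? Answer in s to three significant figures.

Leg 1: γ = 1/√(1 − 0.6863²) = 1/√0.5290 = 1.375; Δt_1 = 1.375 × 1.832 = 2.519 s.
Leg 2: 6.065 s is already measured on the platform.
Leg 3: γ = 1/√(1 − 0.357²) = 1/√0.8726 = 1.071; Δt_3 = 1.071 × 4.263 = 4.564 s.
Leg 4: γ = 1/√(1 − 0.6889²) = 1/√0.5254 = 1.380; Δt_4 = 1.380 × 7.781 = 10.73 s.
Total: 2.519 + 6.065 + 4.564 + 10.73 s.

Δt = 23.9 s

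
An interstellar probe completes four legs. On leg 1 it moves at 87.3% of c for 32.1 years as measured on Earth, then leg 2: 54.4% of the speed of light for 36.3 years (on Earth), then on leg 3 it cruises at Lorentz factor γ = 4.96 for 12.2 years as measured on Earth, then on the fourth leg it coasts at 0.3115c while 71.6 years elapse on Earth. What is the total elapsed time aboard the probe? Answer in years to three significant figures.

τ = 117 years

Leg 1: β = 0.873; γ = 1/√(1 − 0.873²) = 1/√0.2379 = 2.050; τ_1 = 32.1/2.050 = 15.66 years.
Leg 2: β = 0.544; γ = 1/√(1 − 0.544²) = 1/√0.7041 = 1.192; τ_2 = 36.3/1.192 = 30.46 years.
Leg 3: γ = 4.96; τ_3 = 12.2/4.960 = 2.460 years.
Leg 4: γ = 1/√(1 − 0.3115²) = 1/√0.9030 = 1.052; τ_4 = 71.6/1.052 = 68.04 years.
Total: 15.66 + 30.46 + 2.460 + 68.04 years.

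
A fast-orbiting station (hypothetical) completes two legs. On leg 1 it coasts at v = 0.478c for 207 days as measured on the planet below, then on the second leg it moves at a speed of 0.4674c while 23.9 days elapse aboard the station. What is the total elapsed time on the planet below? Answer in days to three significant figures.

Leg 1: 207 days is already measured on the planet below.
Leg 2: γ = 1/√(1 − 0.4674²) = 1/√0.7815 = 1.131; Δt_2 = 1.131 × 23.9 = 27.03 days.
Total: 207.0 + 27.03 days.

Δt = 234 days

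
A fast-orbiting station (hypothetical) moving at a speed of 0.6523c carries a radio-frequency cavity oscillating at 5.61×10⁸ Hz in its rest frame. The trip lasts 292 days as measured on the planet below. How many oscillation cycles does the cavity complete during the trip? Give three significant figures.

γ = 1/√(1 − 0.6523²) = 1/√0.5745 = 1.319
The oscillator's own cycle count is N = f × τ where τ is the proper time aboard the station. τ = Δt/γ = 292/1.319 = 221.3 days = 1.912×10⁷ s.
N = 5.61×10⁸ × 1.912×10⁷ = 1.073×10¹⁶.

N = 1.07×10¹⁶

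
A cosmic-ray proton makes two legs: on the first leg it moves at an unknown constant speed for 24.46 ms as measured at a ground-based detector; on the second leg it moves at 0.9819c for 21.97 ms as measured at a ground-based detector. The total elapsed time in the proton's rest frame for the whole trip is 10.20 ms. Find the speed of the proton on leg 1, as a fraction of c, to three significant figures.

β = 0.969

Leg 1: speed unknown; τ_1 = 24.46/γ_1.
Leg 2: γ = 1/√(1 − 0.9819²) = 1/√0.03587 = 5.280; τ_2 = 21.97/5.280 = 4.161 ms.
Total proper time: τ_1 + 4.161 = 10.20, so τ_1 = 10.20 − 4.161 = 6.039 ms.
γ_1 = 24.46/6.039 = 4.050; β = √(1 − 1/γ²) = √0.9390.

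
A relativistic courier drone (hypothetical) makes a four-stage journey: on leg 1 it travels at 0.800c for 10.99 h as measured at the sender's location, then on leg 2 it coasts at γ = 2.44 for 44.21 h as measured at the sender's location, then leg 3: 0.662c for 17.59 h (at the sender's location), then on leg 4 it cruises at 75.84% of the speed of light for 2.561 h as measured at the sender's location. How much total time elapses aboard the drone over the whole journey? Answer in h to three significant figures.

Leg 1: γ = 1/√(1 − 0.800²) = 5/3 ≈ 1.667; τ_1 = 10.99/1.667 = 6.594 h.
Leg 2: γ = 2.44; τ_2 = 44.21/2.440 = 18.12 h.
Leg 3: γ = 1/√(1 − 0.662²) = 1/√0.5618 = 1.334; τ_3 = 17.59/1.334 = 13.18 h.
Leg 4: β = 0.7584; γ = 1/√(1 − 0.7584²) = 1/√0.4248 = 1.534; τ_4 = 2.561/1.534 = 1.669 h.
Total: 6.594 + 18.12 + 13.18 + 1.669 h.

τ = 39.6 h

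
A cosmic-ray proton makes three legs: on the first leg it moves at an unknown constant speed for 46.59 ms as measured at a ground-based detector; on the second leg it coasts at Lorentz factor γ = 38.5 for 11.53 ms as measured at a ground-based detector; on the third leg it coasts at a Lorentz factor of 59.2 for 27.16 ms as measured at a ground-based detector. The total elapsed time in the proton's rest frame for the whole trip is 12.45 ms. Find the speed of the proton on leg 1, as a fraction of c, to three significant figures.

β = 0.968

Leg 1: speed unknown; τ_1 = 46.59/γ_1.
Leg 2: γ = 38.5; τ_2 = 11.53/38.50 = 0.2995 ms.
Leg 3: γ = 59.2; τ_3 = 27.16/59.20 = 0.4588 ms.
Total proper time: τ_1 + 0.2995 + 0.4588 = 12.45, so τ_1 = 12.45 − 0.7583 = 11.69 ms.
γ_1 = 46.59/11.69 = 3.985; β = √(1 − 1/γ²) = √0.9370.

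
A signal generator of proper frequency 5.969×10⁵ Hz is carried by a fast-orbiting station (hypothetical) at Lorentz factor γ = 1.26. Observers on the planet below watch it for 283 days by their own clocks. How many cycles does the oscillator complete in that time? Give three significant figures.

γ = 1.26
During 283 days of lab time, the oscillator's proper time advances by τ = Δt/γ = 283/1.260 = 224.6 days = 1.941×10⁷ s.
N = f × τ = 5.969×10⁵ × 1.941×10⁷ = 1.158×10¹³.

N = 1.16×10¹³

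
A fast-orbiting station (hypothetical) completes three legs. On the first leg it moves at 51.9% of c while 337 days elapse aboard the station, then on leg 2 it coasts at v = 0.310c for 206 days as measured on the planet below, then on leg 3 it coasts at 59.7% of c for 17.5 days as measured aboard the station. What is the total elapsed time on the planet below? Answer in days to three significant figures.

Δt = 622 days

Leg 1: β = 0.519; γ = 1/√(1 − 0.519²) = 1/√0.7306 = 1.170; Δt_1 = 1.170 × 337 = 394.3 days.
Leg 2: 206 days is already measured on the planet below.
Leg 3: β = 0.597; γ = 1/√(1 − 0.597²) = 1/√0.6436 = 1.247; Δt_3 = 1.247 × 17.5 = 21.81 days.
Total: 394.3 + 206.0 + 21.81 days.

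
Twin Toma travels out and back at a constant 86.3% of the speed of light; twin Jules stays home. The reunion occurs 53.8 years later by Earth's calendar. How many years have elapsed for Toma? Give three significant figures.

τ = 27.2 years

β = 0.863; γ = 1/√(1 − 0.863²) = 1/√0.2552 = 1.979
Toma's clock measures proper time along the trip: τ = Δt/γ = 53.8/1.979 years.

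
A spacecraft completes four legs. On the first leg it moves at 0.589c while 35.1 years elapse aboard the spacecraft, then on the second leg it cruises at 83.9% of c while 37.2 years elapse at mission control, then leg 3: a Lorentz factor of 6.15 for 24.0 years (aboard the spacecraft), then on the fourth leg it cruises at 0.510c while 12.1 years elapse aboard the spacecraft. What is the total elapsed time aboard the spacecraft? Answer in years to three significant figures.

Leg 1: 35.1 years is already measured aboard the spacecraft.
Leg 2: β = 0.839; γ = 1/√(1 − 0.839²) = 1/√0.2961 = 1.838; τ_2 = 37.2/1.838 = 20.24 years.
Leg 3: 24.0 years is already measured aboard the spacecraft.
Leg 4: 12.1 years is already measured aboard the spacecraft.
Total: 35.10 + 20.24 + 24.00 + 12.10 years.

τ = 91.4 years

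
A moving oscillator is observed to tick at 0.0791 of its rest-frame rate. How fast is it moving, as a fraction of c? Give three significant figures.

β = 0.997

Rate ratio = 1/γ, so γ = 1/0.0791 = 12.64.
β = √(1 − 1/γ²) = √(1 − 0.0791²) = √0.9937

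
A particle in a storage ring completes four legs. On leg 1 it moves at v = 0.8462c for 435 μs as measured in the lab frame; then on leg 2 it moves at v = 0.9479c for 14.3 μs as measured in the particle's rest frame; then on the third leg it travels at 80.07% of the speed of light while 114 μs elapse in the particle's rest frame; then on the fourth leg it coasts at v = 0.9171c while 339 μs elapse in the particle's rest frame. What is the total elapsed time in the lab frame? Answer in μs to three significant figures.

Leg 1: 435 μs is already measured in the lab frame.
Leg 2: γ = 1/√(1 − 0.9479²) = 1/√0.1015 = 3.139; Δt_2 = 3.139 × 14.3 = 44.89 μs.
Leg 3: β = 0.8007; γ = 1/√(1 − 0.8007²) = 1/√0.3589 = 1.669; Δt_3 = 1.669 × 114 = 190.3 μs.
Leg 4: γ = 1/√(1 − 0.9171²) = 1/√0.1589 = 2.508; Δt_4 = 2.508 × 339 = 850.4 μs.
Total: 435.0 + 44.89 + 190.3 + 850.4 μs.

Δt = 1520 μs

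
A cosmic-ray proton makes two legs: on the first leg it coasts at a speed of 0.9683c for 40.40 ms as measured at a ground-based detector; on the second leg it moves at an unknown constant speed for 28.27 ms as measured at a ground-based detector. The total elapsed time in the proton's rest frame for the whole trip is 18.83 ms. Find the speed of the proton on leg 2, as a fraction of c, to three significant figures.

Leg 1: γ = 1/√(1 − 0.9683²) = 1/√0.06240 = 4.003; τ_1 = 40.40/4.003 = 10.09 ms.
Leg 2: speed unknown; τ_2 = 28.27/γ_2.
Total proper time: 10.09 + τ_2 = 18.83, so τ_2 = 18.83 − 10.09 = 8.738 ms.
γ_2 = 28.27/8.738 = 3.235; β = √(1 − 1/γ²) = √0.9045.

β = 0.951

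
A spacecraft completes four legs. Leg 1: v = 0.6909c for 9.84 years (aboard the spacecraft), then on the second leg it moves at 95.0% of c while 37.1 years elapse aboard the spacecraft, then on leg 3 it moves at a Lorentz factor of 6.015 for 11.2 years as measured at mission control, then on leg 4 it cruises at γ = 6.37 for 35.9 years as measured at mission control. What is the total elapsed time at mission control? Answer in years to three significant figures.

Leg 1: γ = 1/√(1 − 0.6909²) = 1/√0.5227 = 1.383; Δt_1 = 1.383 × 9.84 = 13.61 years.
Leg 2: β = 0.950; γ = 1/√(1 − 0.950²) = 1/√0.09750 = 3.203; Δt_2 = 3.203 × 37.1 = 118.8 years.
Leg 3: 11.2 years is already measured at mission control.
Leg 4: 35.9 years is already measured at mission control.
Total: 13.61 + 118.8 + 11.20 + 35.90 years.

Δt = 180 years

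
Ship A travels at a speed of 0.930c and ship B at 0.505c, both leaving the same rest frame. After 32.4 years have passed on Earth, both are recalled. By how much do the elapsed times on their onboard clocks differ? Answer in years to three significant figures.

|τ_A − τ_B| = 16.1 years

A: γ = 1/√(1 − 0.930²) = 1/√0.1351 = 2.721; τ_A = 32.4/2.721 = 11.91 years.
B: γ = 1/√(1 − 0.505²) = 1/√0.7450 = 1.159; τ_B = 32.4/1.159 = 27.97 years.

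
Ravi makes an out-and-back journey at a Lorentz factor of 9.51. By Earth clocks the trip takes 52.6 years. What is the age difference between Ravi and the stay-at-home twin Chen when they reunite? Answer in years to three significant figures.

γ = 9.51
Ravi's elapsed proper time: τ = 52.6/9.510 = 5.531 years.
Age gap = Δt − τ = 52.6 − 5.531 years.

Δt − τ = 47.1 years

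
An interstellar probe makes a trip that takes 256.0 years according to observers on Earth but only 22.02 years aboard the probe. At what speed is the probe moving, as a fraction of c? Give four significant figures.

The proper time is measured aboard the probe (both events occur at the probe's location); Δt is measured on Earth. γ = Δt/τ = 256.0/22.02 = 11.63.
β = √(1 − 1/γ²) = √(1 − 0.007399) = √0.9926

β = 0.9963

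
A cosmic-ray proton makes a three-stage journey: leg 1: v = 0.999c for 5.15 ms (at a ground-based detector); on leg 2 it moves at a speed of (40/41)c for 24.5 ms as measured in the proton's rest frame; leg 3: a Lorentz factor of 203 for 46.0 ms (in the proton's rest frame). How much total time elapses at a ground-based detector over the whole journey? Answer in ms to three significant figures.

Δt = 9450 ms

Leg 1: 5.15 ms is already measured at a ground-based detector.
Leg 2: γ = 1/√(1 − (40/41)²) = 41/9 ≈ 4.556; Δt_2 = 4.556 × 24.5 = 111.6 ms.
Leg 3: γ = 203; Δt_3 = 203.0 × 46.0 = 9338 ms.
Total: 5.150 + 111.6 + 9338 ms.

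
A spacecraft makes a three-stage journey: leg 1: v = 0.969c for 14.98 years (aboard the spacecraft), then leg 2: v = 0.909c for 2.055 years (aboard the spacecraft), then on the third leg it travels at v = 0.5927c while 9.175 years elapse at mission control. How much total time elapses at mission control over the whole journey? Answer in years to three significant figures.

Δt = 74.7 years

Leg 1: γ = 1/√(1 − 0.969²) = 1/√0.06104 = 4.048; Δt_1 = 4.048 × 14.98 = 60.63 years.
Leg 2: γ = 1/√(1 − 0.909²) = 1/√0.1737 = 2.399; Δt_2 = 2.399 × 2.055 = 4.930 years.
Leg 3: 9.175 years is already measured at mission control.
Total: 60.63 + 4.930 + 9.175 years.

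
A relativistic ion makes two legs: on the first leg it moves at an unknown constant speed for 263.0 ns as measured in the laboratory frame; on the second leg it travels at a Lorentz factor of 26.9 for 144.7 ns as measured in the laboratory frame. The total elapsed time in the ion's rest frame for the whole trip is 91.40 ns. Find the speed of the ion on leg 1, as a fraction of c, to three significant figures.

β = 0.945

Leg 1: speed unknown; τ_1 = 263.0/γ_1.
Leg 2: γ = 26.9; τ_2 = 144.7/26.90 = 5.379 ns.
Total proper time: τ_1 + 5.379 = 91.40, so τ_1 = 91.40 − 5.379 = 86.02 ns.
γ_1 = 263.0/86.02 = 3.057; β = √(1 − 1/γ²) = √0.8930.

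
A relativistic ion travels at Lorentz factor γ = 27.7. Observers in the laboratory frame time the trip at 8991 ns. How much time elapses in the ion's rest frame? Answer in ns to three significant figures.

τ = 325 ns

γ = 27.7
The interval measured in the laboratory frame is the dilated one; the clock in the ion's rest frame measures the proper time τ = Δt/γ = 8991/27.70 ns.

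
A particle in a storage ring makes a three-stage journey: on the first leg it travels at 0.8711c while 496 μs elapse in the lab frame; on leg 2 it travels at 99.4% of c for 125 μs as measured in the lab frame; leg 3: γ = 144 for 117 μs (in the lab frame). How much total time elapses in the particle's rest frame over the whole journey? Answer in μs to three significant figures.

τ = 258 μs

Leg 1: γ = 1/√(1 − 0.8711²) = 1/√0.2412 = 2.036; τ_1 = 496/2.036 = 243.6 μs.
Leg 2: β = 0.994; γ = 1/√(1 − 0.994²) = 1/√0.01196 = 9.142; τ_2 = 125/9.142 = 13.67 μs.
Leg 3: γ = 144; τ_3 = 117/144.0 = 0.8125 μs.
Total: 243.6 + 13.67 + 0.8125 μs.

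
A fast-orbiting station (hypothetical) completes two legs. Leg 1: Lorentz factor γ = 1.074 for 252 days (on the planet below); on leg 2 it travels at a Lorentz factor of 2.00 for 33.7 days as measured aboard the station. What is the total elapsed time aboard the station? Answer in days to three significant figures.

τ = 268 days

Leg 1: γ = 1.074; τ_1 = 252/1.074 = 234.6 days.
Leg 2: 33.7 days is already measured aboard the station.
Total: 234.6 + 33.70 days.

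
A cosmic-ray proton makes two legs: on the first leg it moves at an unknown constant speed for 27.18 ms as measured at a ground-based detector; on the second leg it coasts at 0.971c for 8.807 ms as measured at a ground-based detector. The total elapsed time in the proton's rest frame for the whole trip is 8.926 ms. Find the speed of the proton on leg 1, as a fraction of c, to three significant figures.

Leg 1: speed unknown; τ_1 = 27.18/γ_1.
Leg 2: γ = 1/√(1 − 0.971²) = 1/√0.05716 = 4.183; τ_2 = 8.807/4.183 = 2.106 ms.
Total proper time: τ_1 + 2.106 = 8.926, so τ_1 = 8.926 − 2.106 = 6.820 ms.
γ_1 = 27.18/6.820 = 3.985; β = √(1 − 1/γ²) = √0.9370.

β = 0.968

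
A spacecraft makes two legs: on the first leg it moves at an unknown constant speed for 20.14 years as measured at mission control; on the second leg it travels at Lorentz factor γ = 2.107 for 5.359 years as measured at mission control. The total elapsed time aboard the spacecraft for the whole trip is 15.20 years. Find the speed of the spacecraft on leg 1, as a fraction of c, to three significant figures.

Leg 1: speed unknown; τ_1 = 20.14/γ_1.
Leg 2: γ = 2.107; τ_2 = 5.359/2.107 = 2.543 years.
Total proper time: τ_1 + 2.543 = 15.20, so τ_1 = 15.20 − 2.543 = 12.66 years.
γ_1 = 20.14/12.66 = 1.591; β = √(1 − 1/γ²) = √0.6051.

β = 0.778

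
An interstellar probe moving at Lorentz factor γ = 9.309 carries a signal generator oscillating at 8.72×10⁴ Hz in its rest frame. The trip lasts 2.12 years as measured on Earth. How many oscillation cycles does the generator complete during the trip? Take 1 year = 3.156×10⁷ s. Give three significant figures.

γ = 9.309
The oscillator's own cycle count is N = f × τ where τ is the proper time aboard the probe. τ = Δt/γ = 2.12/9.309 = 0.2277 years = 7.187×10⁶ s.
N = 8.72×10⁴ × 7.187×10⁶ = 6.267×10¹¹.

N = 6.27×10¹¹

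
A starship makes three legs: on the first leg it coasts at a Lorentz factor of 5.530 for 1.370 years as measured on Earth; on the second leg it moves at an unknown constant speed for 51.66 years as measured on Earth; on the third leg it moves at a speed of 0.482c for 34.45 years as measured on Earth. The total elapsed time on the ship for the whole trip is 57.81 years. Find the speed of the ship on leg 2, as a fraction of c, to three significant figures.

Leg 1: γ = 5.530; τ_1 = 1.370/5.530 = 0.2477 years.
Leg 2: speed unknown; τ_2 = 51.66/γ_2.
Leg 3: γ = 1/√(1 − 0.482²) = 1/√0.7677 = 1.141; τ_3 = 34.45/1.141 = 30.18 years.
Total proper time: 0.2477 + τ_2 + 30.18 = 57.81, so τ_2 = 57.81 − 30.43 = 27.38 years.
γ_2 = 51.66/27.38 = 1.887; β = √(1 − 1/γ²) = √0.7191.

β = 0.848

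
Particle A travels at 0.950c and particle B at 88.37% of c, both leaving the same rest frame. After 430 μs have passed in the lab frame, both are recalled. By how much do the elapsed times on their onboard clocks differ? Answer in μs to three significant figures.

A: γ = 1/√(1 − 0.950²) = 1/√0.09750 = 3.203; τ_A = 430/3.203 = 134.3 μs.
B: β = 0.8837; γ = 1/√(1 − 0.8837²) = 1/√0.2191 = 2.137; τ_B = 430/2.137 = 201.3 μs.

|τ_A − τ_B| = 67.0 μs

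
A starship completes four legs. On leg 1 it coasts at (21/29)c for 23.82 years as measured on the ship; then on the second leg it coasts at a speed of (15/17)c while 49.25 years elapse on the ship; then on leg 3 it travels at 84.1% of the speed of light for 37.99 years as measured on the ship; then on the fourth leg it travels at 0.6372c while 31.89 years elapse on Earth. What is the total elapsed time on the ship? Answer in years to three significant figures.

Leg 1: 23.82 years is already measured on the ship.
Leg 2: 49.25 years is already measured on the ship.
Leg 3: 37.99 years is already measured on the ship.
Leg 4: γ = 1/√(1 − 0.6372²) = 1/√0.5940 = 1.298; τ_4 = 31.89/1.298 = 24.58 years.
Total: 23.82 + 49.25 + 37.99 + 24.58 years.

τ = 136 years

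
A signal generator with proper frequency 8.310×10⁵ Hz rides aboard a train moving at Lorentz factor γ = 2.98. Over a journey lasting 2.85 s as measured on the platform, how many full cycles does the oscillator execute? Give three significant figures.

γ = 2.98
The oscillator's own cycle count is N = f × τ where τ is the proper time on the train. τ = Δt/γ = 2.85/2.980 = 0.9564 s = 9.564×10⁻¹ s.
N = 8.310×10⁵ × 9.564×10⁻¹ = 7.947×10⁵.

N = 7.95×10⁵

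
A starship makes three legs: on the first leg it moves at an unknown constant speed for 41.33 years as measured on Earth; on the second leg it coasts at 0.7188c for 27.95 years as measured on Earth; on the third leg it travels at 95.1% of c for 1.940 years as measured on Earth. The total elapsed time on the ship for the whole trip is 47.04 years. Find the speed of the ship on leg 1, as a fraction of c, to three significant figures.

Leg 1: speed unknown; τ_1 = 41.33/γ_1.
Leg 2: γ = 1/√(1 − 0.7188²) = 1/√0.4833 = 1.438; τ_2 = 27.95/1.438 = 19.43 years.
Leg 3: β = 0.951; γ = 1/√(1 − 0.951²) = 1/√0.09560 = 3.234; τ_3 = 1.940/3.234 = 0.5998 years.
Total proper time: τ_1 + 19.43 + 0.5998 = 47.04, so τ_1 = 47.04 − 20.03 = 27.01 years.
γ_1 = 41.33/27.01 = 1.530; β = √(1 − 1/γ²) = √0.5729.

β = 0.757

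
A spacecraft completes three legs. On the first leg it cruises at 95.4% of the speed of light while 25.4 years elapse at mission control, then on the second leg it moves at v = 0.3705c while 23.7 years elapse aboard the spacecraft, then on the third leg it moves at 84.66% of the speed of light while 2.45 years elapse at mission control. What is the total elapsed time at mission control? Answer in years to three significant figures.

Δt = 53.4 years

Leg 1: 25.4 years is already measured at mission control.
Leg 2: γ = 1/√(1 − 0.3705²) = 1/√0.8627 = 1.077; Δt_2 = 1.077 × 23.7 = 25.52 years.
Leg 3: 2.45 years is already measured at mission control.
Total: 25.40 + 25.52 + 2.450 years.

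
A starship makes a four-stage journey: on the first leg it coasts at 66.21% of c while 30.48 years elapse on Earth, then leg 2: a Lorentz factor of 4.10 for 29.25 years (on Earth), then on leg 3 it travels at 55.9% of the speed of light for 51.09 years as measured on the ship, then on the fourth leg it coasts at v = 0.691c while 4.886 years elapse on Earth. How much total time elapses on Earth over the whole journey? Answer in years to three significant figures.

Δt = 126 years

Leg 1: 30.48 years is already measured on Earth.
Leg 2: 29.25 years is already measured on Earth.
Leg 3: β = 0.559; γ = 1/√(1 − 0.559²) = 1/√0.6875 = 1.206; Δt_3 = 1.206 × 51.09 = 61.62 years.
Leg 4: 4.886 years is already measured on Earth.
Total: 30.48 + 29.25 + 61.62 + 4.886 years.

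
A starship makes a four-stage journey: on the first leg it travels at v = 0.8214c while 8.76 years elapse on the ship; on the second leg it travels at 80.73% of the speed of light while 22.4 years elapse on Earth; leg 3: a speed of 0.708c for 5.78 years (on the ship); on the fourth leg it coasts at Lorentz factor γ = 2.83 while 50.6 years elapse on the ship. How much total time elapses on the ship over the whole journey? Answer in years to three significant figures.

Leg 1: 8.76 years is already measured on the ship.
Leg 2: β = 0.8073; γ = 1/√(1 − 0.8073²) = 1/√0.3483 = 1.695; τ_2 = 22.4/1.695 = 13.22 years.
Leg 3: 5.78 years is already measured on the ship.
Leg 4: 50.6 years is already measured on the ship.
Total: 8.760 + 13.22 + 5.780 + 50.60 years.

τ = 78.4 years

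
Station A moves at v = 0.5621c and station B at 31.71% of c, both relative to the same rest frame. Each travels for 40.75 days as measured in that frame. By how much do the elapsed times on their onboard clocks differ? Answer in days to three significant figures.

A: γ = 1/√(1 − 0.5621²) = 1/√0.6840 = 1.209; τ_A = 40.75/1.209 = 33.70 days.
B: β = 0.3171; γ = 1/√(1 − 0.3171²) = 1/√0.8994 = 1.054; τ_B = 40.75/1.054 = 38.65 days.

|τ_A − τ_B| = 4.94 days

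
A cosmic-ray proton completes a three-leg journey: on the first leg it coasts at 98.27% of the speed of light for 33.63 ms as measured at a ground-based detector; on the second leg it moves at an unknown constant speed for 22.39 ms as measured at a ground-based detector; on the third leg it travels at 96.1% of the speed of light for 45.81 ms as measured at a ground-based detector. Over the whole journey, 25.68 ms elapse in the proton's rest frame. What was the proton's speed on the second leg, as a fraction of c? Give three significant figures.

Leg 1: β = 0.9827; γ = 1/√(1 − 0.9827²) = 1/√0.03430 = 5.399; τ_1 = 33.63/5.399 = 6.228 ms.
Leg 2: speed unknown; τ_2 = 22.39/γ_2.
Leg 3: β = 0.961; γ = 1/√(1 − 0.961²) = 1/√0.07648 = 3.616; τ_3 = 45.81/3.616 = 12.67 ms.
Total proper time: 6.228 + τ_2 + 12.67 = 25.68, so τ_2 = 25.68 − 18.90 = 6.783 ms.
γ_2 = 22.39/6.783 = 3.301; β = √(1 − 1/γ²) = √0.9082.

β = 0.953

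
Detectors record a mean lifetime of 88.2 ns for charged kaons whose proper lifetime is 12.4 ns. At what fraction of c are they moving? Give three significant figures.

v = 0.990c

γ = Δt/τ₀ = 88.2/12.4 = 7.113
β = √(1 − 1/γ²) = √(1 − 0.01977) = √0.9802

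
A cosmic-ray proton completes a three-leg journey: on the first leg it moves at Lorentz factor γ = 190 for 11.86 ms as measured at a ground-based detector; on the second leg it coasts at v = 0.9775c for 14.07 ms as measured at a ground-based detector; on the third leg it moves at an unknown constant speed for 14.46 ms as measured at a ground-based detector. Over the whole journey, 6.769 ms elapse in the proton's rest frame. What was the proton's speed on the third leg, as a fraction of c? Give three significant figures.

β = 0.966

Leg 1: γ = 190; τ_1 = 11.86/190.0 = 0.06242 ms.
Leg 2: γ = 1/√(1 − 0.9775²) = 1/√0.04449 = 4.741; τ_2 = 14.07/4.741 = 2.968 ms.
Leg 3: speed unknown; τ_3 = 14.46/γ_3.
Total proper time: 0.06242 + 2.968 + τ_3 = 6.769, so τ_3 = 6.769 − 3.030 = 3.739 ms.
γ_3 = 14.46/3.739 = 3.868; β = √(1 − 1/γ²) = √0.9331.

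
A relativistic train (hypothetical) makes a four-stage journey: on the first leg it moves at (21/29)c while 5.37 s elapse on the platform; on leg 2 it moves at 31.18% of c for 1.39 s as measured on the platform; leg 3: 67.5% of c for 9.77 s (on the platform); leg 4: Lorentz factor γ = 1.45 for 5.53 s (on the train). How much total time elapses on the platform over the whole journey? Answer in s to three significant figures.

Δt = 24.5 s

Leg 1: 5.37 s is already measured on the platform.
Leg 2: 1.39 s is already measured on the platform.
Leg 3: 9.77 s is already measured on the platform.
Leg 4: γ = 1.45; Δt_4 = 1.450 × 5.53 = 8.019 s.
Total: 5.370 + 1.390 + 9.770 + 8.019 s.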